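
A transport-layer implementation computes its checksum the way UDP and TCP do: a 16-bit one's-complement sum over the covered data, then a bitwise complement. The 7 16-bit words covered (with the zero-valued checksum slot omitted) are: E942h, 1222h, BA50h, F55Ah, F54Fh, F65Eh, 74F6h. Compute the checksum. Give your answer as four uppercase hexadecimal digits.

F449

One's-complement addition (fold any carry out of bit 15 back into bit 0):
  0xE942 + 0x1222 = 0x0FB64
  0xFB64 + 0xBA50 = 0x1B5B4 → wrap carry → 0xB5B5
  0xB5B5 + 0xF55A = 0x1AB0F → wrap carry → 0xAB10
  0xAB10 + 0xF54F = 0x1A05F → wrap carry → 0xA060
  0xA060 + 0xF65E = 0x196BE → wrap carry → 0x96BF
  0x96BF + 0x74F6 = 0x10BB5 → wrap carry → 0x0BB6
One's-complement sum = 0x0BB6.
Checksum = ~0x0BB6 & 0xFFFF = 0xF449.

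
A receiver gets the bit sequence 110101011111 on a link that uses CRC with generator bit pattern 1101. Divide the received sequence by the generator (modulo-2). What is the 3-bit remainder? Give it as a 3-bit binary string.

Modulo-2 division of 110101011111 by 1101:
  pos 0: 1101 XOR 1101 = 0000
  pos 5: 1011 XOR 1101 = 0110
  pos 6: 1101 XOR 1101 = 0000
Remainder = 011 (nonzero — an error is detected).

011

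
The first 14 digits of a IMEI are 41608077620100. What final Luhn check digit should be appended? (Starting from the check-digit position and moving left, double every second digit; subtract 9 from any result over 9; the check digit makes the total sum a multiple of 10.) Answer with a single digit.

6

Partial digits right→left: 0 0 1 0 2 6 7 7 0 8 0 6 1 4
Double every second digit counting from the check-digit position (so the 1st, 3rd, 5th, ... of the partial from the right).
  doubled (with −9 where >9): 0 2 4 5 0 0 2 → sum 13
  kept as-is: 0 0 6 7 8 6 4 → sum 31
Total = 13 + 31 = 44.
Check digit = (10 − (44 mod 10)) mod 10 = 6.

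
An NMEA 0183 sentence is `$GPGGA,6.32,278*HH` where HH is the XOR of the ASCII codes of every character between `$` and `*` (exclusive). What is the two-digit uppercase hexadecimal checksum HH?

XOR the ASCII codes of the payload characters:
  'G' = 0x47 → acc = 0x47
  'P' = 0x50 → acc = 0x17
  'G' = 0x47 → acc = 0x50
  'G' = 0x47 → acc = 0x17
  'A' = 0x41 → acc = 0x56
  ',' = 0x2C → acc = 0x7A
  '6' = 0x36 → acc = 0x4C
  '.' = 0x2E → acc = 0x62
  '3' = 0x33 → acc = 0x51
  '2' = 0x32 → acc = 0x63
  ',' = 0x2C → acc = 0x4F
  '2' = 0x32 → acc = 0x7D
  '7' = 0x37 → acc = 0x4A
  '8' = 0x38 → acc = 0x72
Checksum = 0x72.

72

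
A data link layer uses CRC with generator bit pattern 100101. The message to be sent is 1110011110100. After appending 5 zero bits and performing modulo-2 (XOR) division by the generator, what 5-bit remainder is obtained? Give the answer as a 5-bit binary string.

Append 5 zeros: 111001111010000000. Divide by 100101 (XOR where the leading bit is 1):
  pos 0: 111001 XOR 100101 = 011100
  pos 1: 111001 XOR 100101 = 011100
  pos 2: 111001 XOR 100101 = 011100
  pos 3: 111001 XOR 100101 = 011100
  pos 4: 111000 XOR 100101 = 011101
  pos 5: 111011 XOR 100101 = 011110
  pos 6: 111100 XOR 100101 = 011001
  pos 7: 110010 XOR 100101 = 010111
  pos 8: 101110 XOR 100101 = 001011
  pos 10: 101100 XOR 100101 = 001001
  pos 12: 100100 XOR 100101 = 000001
Remainder (last 5 bits) = 00001. This is the CRC / FCS.

00001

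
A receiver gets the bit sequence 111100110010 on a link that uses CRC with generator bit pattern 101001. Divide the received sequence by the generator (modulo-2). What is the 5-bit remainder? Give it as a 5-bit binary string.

Modulo-2 division of 111100110010 by 101001:
  pos 0: 111100 XOR 101001 = 010101
  pos 1: 101011 XOR 101001 = 000010
  pos 5: 101001 XOR 101001 = 000000
Remainder = 00000 (zero — the frame passes the CRC check).

00000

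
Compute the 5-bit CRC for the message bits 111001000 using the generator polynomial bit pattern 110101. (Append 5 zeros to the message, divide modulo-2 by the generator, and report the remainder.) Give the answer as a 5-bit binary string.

Append 5 zeros: 11100100000000. Divide by 110101 (XOR where the leading bit is 1):
  pos 0: 111001 XOR 110101 = 001100
  pos 2: 110000 XOR 110101 = 000101
  pos 5: 101000 XOR 110101 = 011101
  pos 6: 111010 XOR 110101 = 001111
  pos 8: 111100 XOR 110101 = 001001
Remainder (last 5 bits) = 01001. This is the CRC / FCS.

01001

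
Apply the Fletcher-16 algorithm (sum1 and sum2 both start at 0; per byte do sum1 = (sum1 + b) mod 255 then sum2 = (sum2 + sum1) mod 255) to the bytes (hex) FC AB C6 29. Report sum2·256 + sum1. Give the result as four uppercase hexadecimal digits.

Running sums (mod 255):
  after byte 0 (FC): sum1=252, sum2=252
  after byte 1 (AB): sum1=168, sum2=165
  after byte 2 (C6): sum1=111, sum2=21
  after byte 3 (29): sum1=152, sum2=173
Checksum = sum2·256 + sum1 = 173·256 + 152 = 44440 = 0xAD98.

AD98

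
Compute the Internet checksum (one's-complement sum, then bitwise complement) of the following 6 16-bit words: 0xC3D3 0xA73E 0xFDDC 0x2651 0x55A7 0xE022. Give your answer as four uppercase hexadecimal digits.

One's-complement addition (fold any carry out of bit 15 back into bit 0):
  0xC3D3 + 0xA73E = 0x16B11 → wrap carry → 0x6B12
  0x6B12 + 0xFDDC = 0x168EE → wrap carry → 0x68EF
  0x68EF + 0x2651 = 0x08F40
  0x8F40 + 0x55A7 = 0x0E4E7
  0xE4E7 + 0xE022 = 0x1C509 → wrap carry → 0xC50A
One's-complement sum = 0xC50A.
Checksum = ~0xC50A & 0xFFFF = 0x3AF5.

3AF5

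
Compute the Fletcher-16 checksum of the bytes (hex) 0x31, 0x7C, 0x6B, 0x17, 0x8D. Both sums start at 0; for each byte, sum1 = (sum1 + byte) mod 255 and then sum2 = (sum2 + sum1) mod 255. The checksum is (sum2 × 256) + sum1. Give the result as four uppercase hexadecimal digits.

Running sums (mod 255):
  after byte 0 (0x31): sum1=49, sum2=49
  after byte 1 (0x7C): sum1=173, sum2=222
  after byte 2 (0x6B): sum1=25, sum2=247
  after byte 3 (0x17): sum1=48, sum2=40
  after byte 4 (0x8D): sum1=189, sum2=229
Checksum = sum2·256 + sum1 = 229·256 + 189 = 58813 = 0xE5BD.

E5BD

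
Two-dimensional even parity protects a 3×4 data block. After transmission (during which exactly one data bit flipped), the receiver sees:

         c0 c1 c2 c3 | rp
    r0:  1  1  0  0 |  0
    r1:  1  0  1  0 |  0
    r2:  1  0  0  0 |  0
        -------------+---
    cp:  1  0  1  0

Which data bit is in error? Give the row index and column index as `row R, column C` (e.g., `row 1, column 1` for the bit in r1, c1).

row 2, column 1

Recompute each row's even parity and compare to rp:
  r0: data parity 0, sent rp 0 → ok
  r1: data parity 0, sent rp 0 → ok
  r2: data parity 1, sent rp 0 → mismatch
Recompute each column's even parity and compare to cp:
  c0: data parity 1, sent cp 1 → ok
  c1: data parity 1, sent cp 0 → mismatch
  c2: data parity 1, sent cp 1 → ok
  c3: data parity 0, sent cp 0 → ok
Exactly one row (r2) and one column (c1) fail → the flipped bit is at their intersection.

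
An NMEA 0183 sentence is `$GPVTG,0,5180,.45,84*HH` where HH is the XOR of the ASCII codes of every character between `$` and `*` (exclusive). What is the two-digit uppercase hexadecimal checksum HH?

XOR the ASCII codes of the payload characters:
  'G' = 0x47 → acc = 0x47
  'P' = 0x50 → acc = 0x17
  'V' = 0x56 → acc = 0x41
  'T' = 0x54 → acc = 0x15
  'G' = 0x47 → acc = 0x52
  ',' = 0x2C → acc = 0x7E
  '0' = 0x30 → acc = 0x4E
  ',' = 0x2C → acc = 0x62
  '5' = 0x35 → acc = 0x57
  '1' = 0x31 → acc = 0x66
  '8' = 0x38 → acc = 0x5E
  '0' = 0x30 → acc = 0x6E
  ',' = 0x2C → acc = 0x42
  '.' = 0x2E → acc = 0x6C
  '4' = 0x34 → acc = 0x58
  '5' = 0x35 → acc = 0x6D
  ',' = 0x2C → acc = 0x41
  '8' = 0x38 → acc = 0x79
  '4' = 0x34 → acc = 0x4D
Checksum = 0x4D.

4D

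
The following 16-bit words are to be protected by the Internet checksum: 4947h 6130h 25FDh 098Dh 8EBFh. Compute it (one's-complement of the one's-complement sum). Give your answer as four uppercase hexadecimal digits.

973E

One's-complement addition (fold any carry out of bit 15 back into bit 0):
  0x4947 + 0x6130 = 0x0AA77
  0xAA77 + 0x25FD = 0x0D074
  0xD074 + 0x098D = 0x0DA01
  0xDA01 + 0x8EBF = 0x168C0 → wrap carry → 0x68C1
One's-complement sum = 0x68C1.
Checksum = ~0x68C1 & 0xFFFF = 0x973E.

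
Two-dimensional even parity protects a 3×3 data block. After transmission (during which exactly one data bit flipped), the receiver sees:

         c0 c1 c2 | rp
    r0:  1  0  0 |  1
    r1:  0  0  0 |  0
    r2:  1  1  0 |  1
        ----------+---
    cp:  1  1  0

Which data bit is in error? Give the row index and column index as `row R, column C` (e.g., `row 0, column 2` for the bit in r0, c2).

row 2, column 0

Recompute each row's even parity and compare to rp:
  r0: data parity 1, sent rp 1 → ok
  r1: data parity 0, sent rp 0 → ok
  r2: data parity 0, sent rp 1 → mismatch
Recompute each column's even parity and compare to cp:
  c0: data parity 0, sent cp 1 → mismatch
  c1: data parity 1, sent cp 1 → ok
  c2: data parity 0, sent cp 0 → ok
Exactly one row (r2) and one column (c0) fail → the flipped bit is at their intersection.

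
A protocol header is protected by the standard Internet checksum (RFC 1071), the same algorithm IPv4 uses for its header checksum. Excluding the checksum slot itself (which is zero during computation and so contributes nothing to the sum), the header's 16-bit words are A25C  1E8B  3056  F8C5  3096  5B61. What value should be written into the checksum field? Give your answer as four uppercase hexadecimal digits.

One's-complement addition (fold any carry out of bit 15 back into bit 0):
  0xA25C + 0x1E8B = 0x0C0E7
  0xC0E7 + 0x3056 = 0x0F13D
  0xF13D + 0xF8C5 = 0x1EA02 → wrap carry → 0xEA03
  0xEA03 + 0x3096 = 0x11A99 → wrap carry → 0x1A9A
  0x1A9A + 0x5B61 = 0x075FB
One's-complement sum = 0x75FB.
Checksum = ~0x75FB & 0xFFFF = 0x8A04.

8A04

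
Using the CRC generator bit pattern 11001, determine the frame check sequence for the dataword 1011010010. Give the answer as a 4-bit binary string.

0100

Append 4 zeros: 10110100100000. Divide by 11001 (XOR where the leading bit is 1):
  pos 0: 10110 XOR 11001 = 01111
  pos 1: 11111 XOR 11001 = 00110
  pos 3: 11000 XOR 11001 = 00001
  pos 7: 11000 XOR 11001 = 00001
Remainder (last 4 bits) = 0100. This is the CRC / FCS.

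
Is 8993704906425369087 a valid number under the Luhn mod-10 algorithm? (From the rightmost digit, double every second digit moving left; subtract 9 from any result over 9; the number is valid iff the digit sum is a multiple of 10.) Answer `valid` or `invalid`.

From the right, keep odd positions and double even positions (subtract 9 from any doubled value over 9):
  doubled (positions 2,4,...): 7 9 6 4 3 9 0 6 9 → sum 53
  kept (positions 1,3,...): 7 0 6 5 4 0 4 7 9 8 → sum 50
Total = 103.
103 mod 10 = 3, so the number is invalid.

invalid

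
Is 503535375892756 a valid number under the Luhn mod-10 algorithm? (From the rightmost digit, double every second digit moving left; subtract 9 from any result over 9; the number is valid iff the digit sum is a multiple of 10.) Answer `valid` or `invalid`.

valid

From the right, keep odd positions and double even positions (subtract 9 from any doubled value over 9):
  doubled (positions 2,4,...): 1 4 7 5 1 1 0 → sum 19
  kept (positions 1,3,...): 6 7 9 5 3 3 3 5 → sum 41
Total = 60.
60 mod 10 = 0, so the number is valid.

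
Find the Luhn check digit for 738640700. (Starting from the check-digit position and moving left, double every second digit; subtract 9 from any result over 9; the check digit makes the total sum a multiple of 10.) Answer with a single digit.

Partial digits right→left: 0 0 7 0 4 6 8 3 7
Double every second digit counting from the check-digit position (so the 1st, 3rd, 5th, ... of the partial from the right).
  doubled (with −9 where >9): 0 5 8 7 5 → sum 25
  kept as-is: 0 0 6 3 → sum 9
Total = 25 + 9 = 34.
Check digit = (10 − (34 mod 10)) mod 10 = 6.

6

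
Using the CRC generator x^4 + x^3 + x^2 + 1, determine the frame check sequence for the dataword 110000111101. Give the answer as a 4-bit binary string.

Append 4 zeros: 1100001111010000. Divide by 11101 (XOR where the leading bit is 1):
  pos 0: 11000 XOR 11101 = 00101
  pos 2: 10101 XOR 11101 = 01000
  pos 3: 10001 XOR 11101 = 01100
  pos 4: 11001 XOR 11101 = 00100
  pos 6: 10010 XOR 11101 = 01111
  pos 7: 11111 XOR 11101 = 00010
  pos 10: 10000 XOR 11101 = 01101
  pos 11: 11010 XOR 11101 = 00111
Remainder (last 4 bits) = 0111. This is the CRC / FCS.

0111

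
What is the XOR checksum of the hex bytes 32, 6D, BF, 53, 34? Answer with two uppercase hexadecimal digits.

87

XOR the bytes together:
  start with 0x32
  0x32 ⊕ 0x6D = 0x5F
  0x5F ⊕ 0xBF = 0xE0
  0xE0 ⊕ 0x53 = 0xB3
  0xB3 ⊕ 0x34 = 0x87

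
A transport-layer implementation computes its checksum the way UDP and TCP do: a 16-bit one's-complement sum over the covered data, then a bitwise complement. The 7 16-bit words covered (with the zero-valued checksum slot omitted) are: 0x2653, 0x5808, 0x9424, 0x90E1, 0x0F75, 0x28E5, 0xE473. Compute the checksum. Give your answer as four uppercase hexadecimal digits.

One's-complement addition (fold any carry out of bit 15 back into bit 0):
  0x2653 + 0x5808 = 0x07E5B
  0x7E5B + 0x9424 = 0x1127F → wrap carry → 0x1280
  0x1280 + 0x90E1 = 0x0A361
  0xA361 + 0x0F75 = 0x0B2D6
  0xB2D6 + 0x28E5 = 0x0DBBB
  0xDBBB + 0xE473 = 0x1C02E → wrap carry → 0xC02F
One's-complement sum = 0xC02F.
Checksum = ~0xC02F & 0xFFFF = 0x3FD0.

3FD0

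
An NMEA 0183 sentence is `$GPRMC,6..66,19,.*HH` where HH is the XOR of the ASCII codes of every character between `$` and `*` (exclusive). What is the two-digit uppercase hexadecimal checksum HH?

XOR the ASCII codes of the payload characters:
  'G' = 0x47 → acc = 0x47
  'P' = 0x50 → acc = 0x17
  'R' = 0x52 → acc = 0x45
  'M' = 0x4D → acc = 0x08
  'C' = 0x43 → acc = 0x4B
  ',' = 0x2C → acc = 0x67
  '6' = 0x36 → acc = 0x51
  '.' = 0x2E → acc = 0x7F
  '.' = 0x2E → acc = 0x51
  '6' = 0x36 → acc = 0x67
  '6' = 0x36 → acc = 0x51
  ',' = 0x2C → acc = 0x7D
  '1' = 0x31 → acc = 0x4C
  '9' = 0x39 → acc = 0x75
  ',' = 0x2C → acc = 0x59
  '.' = 0x2E → acc = 0x77
Checksum = 0x77.

77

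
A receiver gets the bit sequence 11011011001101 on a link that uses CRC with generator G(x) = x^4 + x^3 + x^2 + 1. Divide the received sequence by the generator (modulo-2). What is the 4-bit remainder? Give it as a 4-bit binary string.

Modulo-2 division of 11011011001101 by 11101:
  pos 0: 11011 XOR 11101 = 00110
  pos 2: 11001 XOR 11101 = 00100
  pos 4: 10010 XOR 11101 = 01111
  pos 5: 11110 XOR 11101 = 00011
  pos 8: 11110 XOR 11101 = 00011
Remainder = 0111 (nonzero — an error is detected).

0111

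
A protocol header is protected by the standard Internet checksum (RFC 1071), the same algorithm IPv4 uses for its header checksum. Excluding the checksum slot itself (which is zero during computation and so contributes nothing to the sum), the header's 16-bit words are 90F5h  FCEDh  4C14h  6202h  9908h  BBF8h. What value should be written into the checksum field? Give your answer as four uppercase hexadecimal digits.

One's-complement addition (fold any carry out of bit 15 back into bit 0):
  0x90F5 + 0xFCED = 0x18DE2 → wrap carry → 0x8DE3
  0x8DE3 + 0x4C14 = 0x0D9F7
  0xD9F7 + 0x6202 = 0x13BF9 → wrap carry → 0x3BFA
  0x3BFA + 0x9908 = 0x0D502
  0xD502 + 0xBBF8 = 0x190FA → wrap carry → 0x90FB
One's-complement sum = 0x90FB.
Checksum = ~0x90FB & 0xFFFF = 0x6F04.

6F04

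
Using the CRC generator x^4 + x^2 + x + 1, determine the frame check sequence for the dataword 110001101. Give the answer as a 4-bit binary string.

0100

Append 4 zeros: 1100011010000. Divide by 10111 (XOR where the leading bit is 1):
  pos 0: 11000 XOR 10111 = 01111
  pos 1: 11111 XOR 10111 = 01000
  pos 2: 10001 XOR 10111 = 00110
  pos 4: 11001 XOR 10111 = 01110
  pos 5: 11100 XOR 10111 = 01011
  pos 6: 10110 XOR 10111 = 00001
Remainder (last 4 bits) = 0100. This is the CRC / FCS.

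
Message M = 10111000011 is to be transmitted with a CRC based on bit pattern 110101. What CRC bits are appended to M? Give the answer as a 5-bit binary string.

Append 5 zeros: 1011100001100000. Divide by 110101 (XOR where the leading bit is 1):
  pos 0: 101110 XOR 110101 = 011011
  pos 1: 110110 XOR 110101 = 000011
  pos 5: 110011 XOR 110101 = 000110
  pos 8: 110000 XOR 110101 = 000101
Remainder (last 5 bits) = 10100. This is the CRC / FCS.

10100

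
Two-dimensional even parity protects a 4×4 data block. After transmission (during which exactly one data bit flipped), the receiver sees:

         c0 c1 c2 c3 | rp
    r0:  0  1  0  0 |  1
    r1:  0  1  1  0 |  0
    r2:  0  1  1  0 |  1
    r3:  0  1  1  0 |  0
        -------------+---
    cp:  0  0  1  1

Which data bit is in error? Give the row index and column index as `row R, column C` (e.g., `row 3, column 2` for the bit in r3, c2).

row 2, column 3

Recompute each row's even parity and compare to rp:
  r0: data parity 1, sent rp 1 → ok
  r1: data parity 0, sent rp 0 → ok
  r2: data parity 0, sent rp 1 → mismatch
  r3: data parity 0, sent rp 0 → ok
Recompute each column's even parity and compare to cp:
  c0: data parity 0, sent cp 0 → ok
  c1: data parity 0, sent cp 0 → ok
  c2: data parity 1, sent cp 1 → ok
  c3: data parity 0, sent cp 1 → mismatch
Exactly one row (r2) and one column (c3) fail → the flipped bit is at their intersection.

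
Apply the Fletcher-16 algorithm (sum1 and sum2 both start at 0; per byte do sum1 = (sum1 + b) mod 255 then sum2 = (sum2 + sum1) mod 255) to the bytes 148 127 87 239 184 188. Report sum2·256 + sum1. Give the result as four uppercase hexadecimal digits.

Running sums (mod 255):
  after byte 0 (148): sum1=148, sum2=148
  after byte 1 (127): sum1=20, sum2=168
  after byte 2 (87): sum1=107, sum2=20
  after byte 3 (239): sum1=91, sum2=111
  after byte 4 (184): sum1=20, sum2=131
  after byte 5 (188): sum1=208, sum2=84
Checksum = sum2·256 + sum1 = 84·256 + 208 = 21712 = 0x54D0.

54D0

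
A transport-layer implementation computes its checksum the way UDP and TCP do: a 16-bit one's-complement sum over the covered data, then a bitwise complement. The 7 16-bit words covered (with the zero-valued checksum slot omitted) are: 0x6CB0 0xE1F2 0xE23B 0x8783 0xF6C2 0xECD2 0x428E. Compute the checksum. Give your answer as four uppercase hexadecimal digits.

One's-complement addition (fold any carry out of bit 15 back into bit 0):
  0x6CB0 + 0xE1F2 = 0x14EA2 → wrap carry → 0x4EA3
  0x4EA3 + 0xE23B = 0x130DE → wrap carry → 0x30DF
  0x30DF + 0x8783 = 0x0B862
  0xB862 + 0xF6C2 = 0x1AF24 → wrap carry → 0xAF25
  0xAF25 + 0xECD2 = 0x19BF7 → wrap carry → 0x9BF8
  0x9BF8 + 0x428E = 0x0DE86
One's-complement sum = 0xDE86.
Checksum = ~0xDE86 & 0xFFFF = 0x2179.

2179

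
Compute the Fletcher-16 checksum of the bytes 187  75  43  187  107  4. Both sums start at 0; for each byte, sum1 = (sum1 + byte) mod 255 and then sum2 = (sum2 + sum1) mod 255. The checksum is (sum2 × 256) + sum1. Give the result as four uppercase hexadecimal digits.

995D

Running sums (mod 255):
  after byte 0 (187): sum1=187, sum2=187
  after byte 1 (75): sum1=7, sum2=194
  after byte 2 (43): sum1=50, sum2=244
  after byte 3 (187): sum1=237, sum2=226
  after byte 4 (107): sum1=89, sum2=60
  after byte 5 (4): sum1=93, sum2=153
Checksum = sum2·256 + sum1 = 153·256 + 93 = 39261 = 0x995D.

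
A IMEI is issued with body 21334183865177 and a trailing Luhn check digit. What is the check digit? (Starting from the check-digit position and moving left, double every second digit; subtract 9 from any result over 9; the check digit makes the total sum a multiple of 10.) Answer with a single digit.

Partial digits right→left: 7 7 1 5 6 8 3 8 1 4 3 3 1 2
Double every second digit counting from the check-digit position (so the 1st, 3rd, 5th, ... of the partial from the right).
  doubled (with −9 where >9): 5 2 3 6 2 6 2 → sum 26
  kept as-is: 7 5 8 8 4 3 2 → sum 37
Total = 26 + 37 = 63.
Check digit = (10 − (63 mod 10)) mod 10 = 7.

7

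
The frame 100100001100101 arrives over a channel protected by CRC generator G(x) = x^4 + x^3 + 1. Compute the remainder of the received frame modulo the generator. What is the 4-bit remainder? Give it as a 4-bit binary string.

Modulo-2 division of 100100001100101 by 11001:
  pos 0: 10010 XOR 11001 = 01011
  pos 1: 10110 XOR 11001 = 01111
  pos 2: 11110 XOR 11001 = 00111
  pos 4: 11101 XOR 11001 = 00100
  pos 6: 10010 XOR 11001 = 01011
  pos 7: 10110 XOR 11001 = 01111
  pos 8: 11111 XOR 11001 = 00110
  pos 10: 11001 XOR 11001 = 00000
Remainder = 0000 (zero — the frame passes the CRC check).

0000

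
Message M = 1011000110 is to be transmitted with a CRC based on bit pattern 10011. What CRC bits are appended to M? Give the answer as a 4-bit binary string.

Append 4 zeros: 10110001100000. Divide by 10011 (XOR where the leading bit is 1):
  pos 0: 10110 XOR 10011 = 00101
  pos 2: 10100 XOR 10011 = 00111
  pos 4: 11111 XOR 10011 = 01100
  pos 5: 11000 XOR 10011 = 01011
  pos 6: 10110 XOR 10011 = 00101
  pos 8: 10100 XOR 10011 = 00111
Remainder (last 4 bits) = 1110. This is the CRC / FCS.

1110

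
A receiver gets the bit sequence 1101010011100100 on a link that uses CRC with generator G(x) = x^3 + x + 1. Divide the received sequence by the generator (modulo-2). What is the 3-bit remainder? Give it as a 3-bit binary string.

Modulo-2 division of 1101010011100100 by 1011:
  pos 0: 1101 XOR 1011 = 0110
  pos 1: 1100 XOR 1011 = 0111
  pos 2: 1111 XOR 1011 = 0100
  pos 3: 1000 XOR 1011 = 0011
  pos 5: 1101 XOR 1011 = 0110
  pos 6: 1101 XOR 1011 = 0110
  pos 7: 1101 XOR 1011 = 0110
  pos 8: 1100 XOR 1011 = 0111
  pos 9: 1110 XOR 1011 = 0101
  pos 10: 1011 XOR 1011 = 0000
Remainder = 000 (zero — the frame passes the CRC check).

000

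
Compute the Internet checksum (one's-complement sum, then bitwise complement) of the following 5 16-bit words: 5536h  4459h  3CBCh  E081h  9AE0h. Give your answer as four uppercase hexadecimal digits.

One's-complement addition (fold any carry out of bit 15 back into bit 0):
  0x5536 + 0x4459 = 0x0998F
  0x998F + 0x3CBC = 0x0D64B
  0xD64B + 0xE081 = 0x1B6CC → wrap carry → 0xB6CD
  0xB6CD + 0x9AE0 = 0x151AD → wrap carry → 0x51AE
One's-complement sum = 0x51AE.
Checksum = ~0x51AE & 0xFFFF = 0xAE51.

AE51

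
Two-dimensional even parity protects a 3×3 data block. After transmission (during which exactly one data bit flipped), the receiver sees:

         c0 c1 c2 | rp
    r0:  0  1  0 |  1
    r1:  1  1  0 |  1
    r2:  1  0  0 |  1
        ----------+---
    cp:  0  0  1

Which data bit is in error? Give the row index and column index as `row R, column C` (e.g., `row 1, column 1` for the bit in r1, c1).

Recompute each row's even parity and compare to rp:
  r0: data parity 1, sent rp 1 → ok
  r1: data parity 0, sent rp 1 → mismatch
  r2: data parity 1, sent rp 1 → ok
Recompute each column's even parity and compare to cp:
  c0: data parity 0, sent cp 0 → ok
  c1: data parity 0, sent cp 0 → ok
  c2: data parity 0, sent cp 1 → mismatch
Exactly one row (r1) and one column (c2) fail → the flipped bit is at their intersection.

row 1, column 2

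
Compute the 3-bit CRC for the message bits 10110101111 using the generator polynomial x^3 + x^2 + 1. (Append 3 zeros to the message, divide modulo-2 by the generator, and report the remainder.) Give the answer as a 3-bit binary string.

001

Append 3 zeros: 10110101111000. Divide by 1101 (XOR where the leading bit is 1):
  pos 0: 1011 XOR 1101 = 0110
  pos 1: 1100 XOR 1101 = 0001
  pos 4: 1101 XOR 1101 = 0000
  pos 8: 1110 XOR 1101 = 0011
  pos 10: 1100 XOR 1101 = 0001
Remainder (last 3 bits) = 001. This is the CRC / FCS.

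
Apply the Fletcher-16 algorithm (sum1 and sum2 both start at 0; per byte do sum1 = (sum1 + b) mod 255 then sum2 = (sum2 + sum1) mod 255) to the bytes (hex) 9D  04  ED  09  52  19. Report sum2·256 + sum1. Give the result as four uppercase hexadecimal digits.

5604

Running sums (mod 255):
  after byte 0 (9D): sum1=157, sum2=157
  after byte 1 (04): sum1=161, sum2=63
  after byte 2 (ED): sum1=143, sum2=206
  after byte 3 (09): sum1=152, sum2=103
  after byte 4 (52): sum1=234, sum2=82
  after byte 5 (19): sum1=4, sum2=86
Checksum = sum2·256 + sum1 = 86·256 + 4 = 22020 = 0x5604.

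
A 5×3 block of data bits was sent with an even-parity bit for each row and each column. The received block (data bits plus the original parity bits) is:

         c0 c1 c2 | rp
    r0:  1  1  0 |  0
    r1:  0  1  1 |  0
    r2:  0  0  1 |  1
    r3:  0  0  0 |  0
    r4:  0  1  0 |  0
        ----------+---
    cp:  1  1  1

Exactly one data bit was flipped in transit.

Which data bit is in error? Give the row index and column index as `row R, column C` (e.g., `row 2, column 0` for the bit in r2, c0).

Recompute each row's even parity and compare to rp:
  r0: data parity 0, sent rp 0 → ok
  r1: data parity 0, sent rp 0 → ok
  r2: data parity 1, sent rp 1 → ok
  r3: data parity 0, sent rp 0 → ok
  r4: data parity 1, sent rp 0 → mismatch
Recompute each column's even parity and compare to cp:
  c0: data parity 1, sent cp 1 → ok
  c1: data parity 1, sent cp 1 → ok
  c2: data parity 0, sent cp 1 → mismatch
Exactly one row (r4) and one column (c2) fail → the flipped bit is at their intersection.

row 4, column 2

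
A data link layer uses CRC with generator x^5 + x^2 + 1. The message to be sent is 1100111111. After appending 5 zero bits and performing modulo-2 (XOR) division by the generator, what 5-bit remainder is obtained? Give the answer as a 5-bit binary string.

Append 5 zeros: 110011111100000. Divide by 100101 (XOR where the leading bit is 1):
  pos 0: 110011 XOR 100101 = 010110
  pos 1: 101101 XOR 100101 = 001000
  pos 3: 100011 XOR 100101 = 000110
  pos 6: 110100 XOR 100101 = 010001
  pos 7: 100010 XOR 100101 = 000111
Remainder (last 5 bits) = 11100. This is the CRC / FCS.

11100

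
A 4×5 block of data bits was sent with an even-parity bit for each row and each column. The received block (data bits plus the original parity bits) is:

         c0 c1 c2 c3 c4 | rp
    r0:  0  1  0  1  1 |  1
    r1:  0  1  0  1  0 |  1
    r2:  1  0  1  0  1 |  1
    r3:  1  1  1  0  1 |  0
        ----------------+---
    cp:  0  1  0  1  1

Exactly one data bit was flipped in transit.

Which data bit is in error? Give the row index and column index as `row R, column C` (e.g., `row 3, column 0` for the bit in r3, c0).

row 1, column 3

Recompute each row's even parity and compare to rp:
  r0: data parity 1, sent rp 1 → ok
  r1: data parity 0, sent rp 1 → mismatch
  r2: data parity 1, sent rp 1 → ok
  r3: data parity 0, sent rp 0 → ok
Recompute each column's even parity and compare to cp:
  c0: data parity 0, sent cp 0 → ok
  c1: data parity 1, sent cp 1 → ok
  c2: data parity 0, sent cp 0 → ok
  c3: data parity 0, sent cp 1 → mismatch
  c4: data parity 1, sent cp 1 → ok
Exactly one row (r1) and one column (c3) fail → the flipped bit is at their intersection.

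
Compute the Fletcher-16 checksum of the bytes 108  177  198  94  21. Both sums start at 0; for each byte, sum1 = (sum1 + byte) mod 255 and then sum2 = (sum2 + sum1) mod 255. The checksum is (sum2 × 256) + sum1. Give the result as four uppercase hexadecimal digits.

0B58

Running sums (mod 255):
  after byte 0 (108): sum1=108, sum2=108
  after byte 1 (177): sum1=30, sum2=138
  after byte 2 (198): sum1=228, sum2=111
  after byte 3 (94): sum1=67, sum2=178
  after byte 4 (21): sum1=88, sum2=11
Checksum = sum2·256 + sum1 = 11·256 + 88 = 2904 = 0x0B58.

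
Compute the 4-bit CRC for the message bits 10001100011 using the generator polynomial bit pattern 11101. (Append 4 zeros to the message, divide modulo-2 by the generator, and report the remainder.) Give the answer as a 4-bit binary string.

Append 4 zeros: 100011000110000. Divide by 11101 (XOR where the leading bit is 1):
  pos 0: 10001 XOR 11101 = 01100
  pos 1: 11001 XOR 11101 = 00100
  pos 3: 10000 XOR 11101 = 01101
  pos 4: 11010 XOR 11101 = 00111
  pos 6: 11111 XOR 11101 = 00010
  pos 9: 10000 XOR 11101 = 01101
  pos 10: 11010 XOR 11101 = 00111
Remainder (last 4 bits) = 0111. This is the CRC / FCS.

0111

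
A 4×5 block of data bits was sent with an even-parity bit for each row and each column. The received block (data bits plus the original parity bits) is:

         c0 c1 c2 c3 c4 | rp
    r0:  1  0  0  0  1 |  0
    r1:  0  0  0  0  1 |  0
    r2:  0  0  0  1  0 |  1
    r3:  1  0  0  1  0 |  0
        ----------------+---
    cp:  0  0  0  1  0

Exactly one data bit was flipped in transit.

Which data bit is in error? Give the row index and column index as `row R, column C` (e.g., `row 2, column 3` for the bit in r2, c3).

Recompute each row's even parity and compare to rp:
  r0: data parity 0, sent rp 0 → ok
  r1: data parity 1, sent rp 0 → mismatch
  r2: data parity 1, sent rp 1 → ok
  r3: data parity 0, sent rp 0 → ok
Recompute each column's even parity and compare to cp:
  c0: data parity 0, sent cp 0 → ok
  c1: data parity 0, sent cp 0 → ok
  c2: data parity 0, sent cp 0 → ok
  c3: data parity 0, sent cp 1 → mismatch
  c4: data parity 0, sent cp 0 → ok
Exactly one row (r1) and one column (c3) fail → the flipped bit is at their intersection.

row 1, column 3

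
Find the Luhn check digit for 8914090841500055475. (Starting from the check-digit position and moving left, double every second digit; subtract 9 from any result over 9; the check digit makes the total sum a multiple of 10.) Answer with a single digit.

9

Partial digits right→left: 5 7 4 5 5 0 0 0 5 1 4 8 0 9 0 4 1 9 8
Double every second digit counting from the check-digit position (so the 1st, 3rd, 5th, ... of the partial from the right).
  doubled (with −9 where >9): 1 8 1 0 1 8 0 0 2 7 → sum 28
  kept as-is: 7 5 0 0 1 8 9 4 9 → sum 43
Total = 28 + 43 = 71.
Check digit = (10 − (71 mod 10)) mod 10 = 9.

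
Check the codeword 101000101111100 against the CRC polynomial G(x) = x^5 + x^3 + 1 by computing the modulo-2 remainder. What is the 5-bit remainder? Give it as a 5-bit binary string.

Modulo-2 division of 101000101111100 by 101001:
  pos 0: 101000 XOR 101001 = 000001
  pos 5: 110111 XOR 101001 = 011110
  pos 6: 111101 XOR 101001 = 010100
  pos 7: 101001 XOR 101001 = 000000
Remainder = 00000 (zero — the frame passes the CRC check).

00000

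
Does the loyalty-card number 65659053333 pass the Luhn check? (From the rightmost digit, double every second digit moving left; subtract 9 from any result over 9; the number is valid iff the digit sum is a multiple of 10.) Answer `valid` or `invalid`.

invalid

From the right, keep odd positions and double even positions (subtract 9 from any doubled value over 9):
  doubled (positions 2,4,...): 6 6 0 1 1 → sum 14
  kept (positions 1,3,...): 3 3 5 9 6 6 → sum 32
Total = 46.
46 mod 10 = 6, so the number is invalid.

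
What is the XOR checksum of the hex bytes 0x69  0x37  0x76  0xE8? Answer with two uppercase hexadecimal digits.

XOR the bytes together:
  start with 0x69
  0x69 ⊕ 0x37 = 0x5E
  0x5E ⊕ 0x76 = 0x28
  0x28 ⊕ 0xE8 = 0xC0

C0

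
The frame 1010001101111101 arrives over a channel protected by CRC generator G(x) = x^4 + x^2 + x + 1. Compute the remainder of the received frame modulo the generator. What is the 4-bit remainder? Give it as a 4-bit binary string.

0000

Modulo-2 division of 1010001101111101 by 10111:
  pos 0: 10100 XOR 10111 = 00011
  pos 3: 11011 XOR 10111 = 01100
  pos 4: 11000 XOR 10111 = 01111
  pos 5: 11111 XOR 10111 = 01000
  pos 6: 10001 XOR 10111 = 00110
  pos 8: 11011 XOR 10111 = 01100
  pos 9: 11001 XOR 10111 = 01110
  pos 10: 11100 XOR 10111 = 01011
  pos 11: 10111 XOR 10111 = 00000
Remainder = 0000 (zero — the frame passes the CRC check).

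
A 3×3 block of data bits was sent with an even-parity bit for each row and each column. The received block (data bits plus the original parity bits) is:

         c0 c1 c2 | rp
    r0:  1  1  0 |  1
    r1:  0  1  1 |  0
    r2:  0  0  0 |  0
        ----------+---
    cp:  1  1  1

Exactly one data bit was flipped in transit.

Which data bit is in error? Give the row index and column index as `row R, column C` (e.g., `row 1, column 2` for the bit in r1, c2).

Recompute each row's even parity and compare to rp:
  r0: data parity 0, sent rp 1 → mismatch
  r1: data parity 0, sent rp 0 → ok
  r2: data parity 0, sent rp 0 → ok
Recompute each column's even parity and compare to cp:
  c0: data parity 1, sent cp 1 → ok
  c1: data parity 0, sent cp 1 → mismatch
  c2: data parity 1, sent cp 1 → ok
Exactly one row (r0) and one column (c1) fail → the flipped bit is at their intersection.

row 0, column 1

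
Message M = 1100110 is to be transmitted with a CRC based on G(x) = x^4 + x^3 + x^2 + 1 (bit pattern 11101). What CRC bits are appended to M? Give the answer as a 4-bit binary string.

Append 4 zeros: 11001100000. Divide by 11101 (XOR where the leading bit is 1):
  pos 0: 11001 XOR 11101 = 00100
  pos 2: 10010 XOR 11101 = 01111
  pos 3: 11110 XOR 11101 = 00011
  pos 6: 11000 XOR 11101 = 00101
Remainder (last 4 bits) = 0101. This is the CRC / FCS.

0101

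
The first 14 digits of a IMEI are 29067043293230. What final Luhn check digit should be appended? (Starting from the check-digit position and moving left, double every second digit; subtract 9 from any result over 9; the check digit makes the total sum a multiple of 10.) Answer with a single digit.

Partial digits right→left: 0 3 2 3 9 2 3 4 0 7 6 0 9 2
Double every second digit counting from the check-digit position (so the 1st, 3rd, 5th, ... of the partial from the right).
  doubled (with −9 where >9): 0 4 9 6 0 3 9 → sum 31
  kept as-is: 3 3 2 4 7 0 2 → sum 21
Total = 31 + 21 = 52.
Check digit = (10 − (52 mod 10)) mod 10 = 8.

8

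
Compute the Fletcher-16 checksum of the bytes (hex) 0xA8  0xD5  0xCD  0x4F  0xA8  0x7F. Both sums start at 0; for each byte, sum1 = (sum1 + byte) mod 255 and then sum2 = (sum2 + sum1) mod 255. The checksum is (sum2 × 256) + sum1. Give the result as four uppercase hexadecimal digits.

17C3

Running sums (mod 255):
  after byte 0 (0xA8): sum1=168, sum2=168
  after byte 1 (0xD5): sum1=126, sum2=39
  after byte 2 (0xCD): sum1=76, sum2=115
  after byte 3 (0x4F): sum1=155, sum2=15
  after byte 4 (0xA8): sum1=68, sum2=83
  after byte 5 (0x7F): sum1=195, sum2=23
Checksum = sum2·256 + sum1 = 23·256 + 195 = 6083 = 0x17C3.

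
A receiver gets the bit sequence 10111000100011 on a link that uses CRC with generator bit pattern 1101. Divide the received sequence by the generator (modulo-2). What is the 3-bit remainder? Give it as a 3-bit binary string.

000

Modulo-2 division of 10111000100011 by 1101:
  pos 0: 1011 XOR 1101 = 0110
  pos 1: 1101 XOR 1101 = 0000
  pos 8: 1000 XOR 1101 = 0101
  pos 9: 1011 XOR 1101 = 0110
  pos 10: 1101 XOR 1101 = 0000
Remainder = 000 (zero — the frame passes the CRC check).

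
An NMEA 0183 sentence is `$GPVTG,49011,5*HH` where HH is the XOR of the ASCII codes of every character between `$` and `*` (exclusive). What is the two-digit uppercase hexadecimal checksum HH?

5A

XOR the ASCII codes of the payload characters:
  'G' = 0x47 → acc = 0x47
  'P' = 0x50 → acc = 0x17
  'V' = 0x56 → acc = 0x41
  'T' = 0x54 → acc = 0x15
  'G' = 0x47 → acc = 0x52
  ',' = 0x2C → acc = 0x7E
  '4' = 0x34 → acc = 0x4A
  '9' = 0x39 → acc = 0x73
  '0' = 0x30 → acc = 0x43
  '1' = 0x31 → acc = 0x72
  '1' = 0x31 → acc = 0x43
  ',' = 0x2C → acc = 0x6F
  '5' = 0x35 → acc = 0x5A
Checksum = 0x5A.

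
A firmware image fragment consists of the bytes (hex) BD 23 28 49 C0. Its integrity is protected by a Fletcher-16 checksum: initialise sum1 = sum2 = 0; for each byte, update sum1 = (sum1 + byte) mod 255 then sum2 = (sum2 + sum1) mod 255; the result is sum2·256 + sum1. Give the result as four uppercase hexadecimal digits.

0D13

Running sums (mod 255):
  after byte 0 (BD): sum1=189, sum2=189
  after byte 1 (23): sum1=224, sum2=158
  after byte 2 (28): sum1=9, sum2=167
  after byte 3 (49): sum1=82, sum2=249
  after byte 4 (C0): sum1=19, sum2=13
Checksum = sum2·256 + sum1 = 13·256 + 19 = 3347 = 0x0D13.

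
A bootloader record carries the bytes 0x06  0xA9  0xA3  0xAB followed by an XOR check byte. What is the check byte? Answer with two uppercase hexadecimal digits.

XOR the bytes together:
  start with 0x06
  0x06 ⊕ 0xA9 = 0xAF
  0xAF ⊕ 0xA3 = 0x0C
  0x0C ⊕ 0xAB = 0xA7

A7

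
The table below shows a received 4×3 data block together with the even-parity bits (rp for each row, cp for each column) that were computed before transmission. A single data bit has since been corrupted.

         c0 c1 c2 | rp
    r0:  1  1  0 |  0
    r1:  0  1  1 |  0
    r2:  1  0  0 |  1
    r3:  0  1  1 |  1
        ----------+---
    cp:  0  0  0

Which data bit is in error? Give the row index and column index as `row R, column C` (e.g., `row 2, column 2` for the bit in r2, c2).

Recompute each row's even parity and compare to rp:
  r0: data parity 0, sent rp 0 → ok
  r1: data parity 0, sent rp 0 → ok
  r2: data parity 1, sent rp 1 → ok
  r3: data parity 0, sent rp 1 → mismatch
Recompute each column's even parity and compare to cp:
  c0: data parity 0, sent cp 0 → ok
  c1: data parity 1, sent cp 0 → mismatch
  c2: data parity 0, sent cp 0 → ok
Exactly one row (r3) and one column (c1) fail → the flipped bit is at their intersection.

row 3, column 1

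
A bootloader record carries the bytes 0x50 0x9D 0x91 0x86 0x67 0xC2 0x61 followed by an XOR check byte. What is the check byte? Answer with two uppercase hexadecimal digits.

1E

XOR the bytes together:
  start with 0x50
  0x50 ⊕ 0x9D = 0xCD
  0xCD ⊕ 0x91 = 0x5C
  0x5C ⊕ 0x86 = 0xDA
  0xDA ⊕ 0x67 = 0xBD
  0xBD ⊕ 0xC2 = 0x7F
  0x7F ⊕ 0x61 = 0x1E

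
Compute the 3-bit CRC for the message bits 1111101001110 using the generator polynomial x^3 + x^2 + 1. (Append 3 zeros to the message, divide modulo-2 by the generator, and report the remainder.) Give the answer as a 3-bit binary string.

Append 3 zeros: 1111101001110000. Divide by 1101 (XOR where the leading bit is 1):
  pos 0: 1111 XOR 1101 = 0010
  pos 2: 1010 XOR 1101 = 0111
  pos 3: 1111 XOR 1101 = 0010
  pos 5: 1000 XOR 1101 = 0101
  pos 6: 1011 XOR 1101 = 0110
  pos 7: 1101 XOR 1101 = 0000
  pos 11: 1000 XOR 1101 = 0101
  pos 12: 1010 XOR 1101 = 0111
Remainder (last 3 bits) = 111. This is the CRC / FCS.

111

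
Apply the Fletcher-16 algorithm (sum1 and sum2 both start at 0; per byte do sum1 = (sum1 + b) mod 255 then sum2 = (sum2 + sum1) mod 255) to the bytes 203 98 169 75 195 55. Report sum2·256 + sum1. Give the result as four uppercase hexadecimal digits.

F91E

Running sums (mod 255):
  after byte 0 (203): sum1=203, sum2=203
  after byte 1 (98): sum1=46, sum2=249
  after byte 2 (169): sum1=215, sum2=209
  after byte 3 (75): sum1=35, sum2=244
  after byte 4 (195): sum1=230, sum2=219
  after byte 5 (55): sum1=30, sum2=249
Checksum = sum2·256 + sum1 = 249·256 + 30 = 63774 = 0xF91E.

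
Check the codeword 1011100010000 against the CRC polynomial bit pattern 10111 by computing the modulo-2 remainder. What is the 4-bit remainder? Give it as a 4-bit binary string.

0111

Modulo-2 division of 1011100010000 by 10111:
  pos 0: 10111 XOR 10111 = 00000
  pos 8: 10000 XOR 10111 = 00111
Remainder = 0111 (nonzero — an error is detected).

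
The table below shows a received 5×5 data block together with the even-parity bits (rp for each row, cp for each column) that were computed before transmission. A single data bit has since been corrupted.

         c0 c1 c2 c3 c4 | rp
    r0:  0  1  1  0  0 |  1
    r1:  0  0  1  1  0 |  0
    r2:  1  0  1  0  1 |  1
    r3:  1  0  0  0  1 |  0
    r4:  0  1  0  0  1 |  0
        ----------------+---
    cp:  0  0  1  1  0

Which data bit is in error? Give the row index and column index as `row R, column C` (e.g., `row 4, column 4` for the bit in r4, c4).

Recompute each row's even parity and compare to rp:
  r0: data parity 0, sent rp 1 → mismatch
  r1: data parity 0, sent rp 0 → ok
  r2: data parity 1, sent rp 1 → ok
  r3: data parity 0, sent rp 0 → ok
  r4: data parity 0, sent rp 0 → ok
Recompute each column's even parity and compare to cp:
  c0: data parity 0, sent cp 0 → ok
  c1: data parity 0, sent cp 0 → ok
  c2: data parity 1, sent cp 1 → ok
  c3: data parity 1, sent cp 1 → ok
  c4: data parity 1, sent cp 0 → mismatch
Exactly one row (r0) and one column (c4) fail → the flipped bit is at their intersection.

row 0, column 4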